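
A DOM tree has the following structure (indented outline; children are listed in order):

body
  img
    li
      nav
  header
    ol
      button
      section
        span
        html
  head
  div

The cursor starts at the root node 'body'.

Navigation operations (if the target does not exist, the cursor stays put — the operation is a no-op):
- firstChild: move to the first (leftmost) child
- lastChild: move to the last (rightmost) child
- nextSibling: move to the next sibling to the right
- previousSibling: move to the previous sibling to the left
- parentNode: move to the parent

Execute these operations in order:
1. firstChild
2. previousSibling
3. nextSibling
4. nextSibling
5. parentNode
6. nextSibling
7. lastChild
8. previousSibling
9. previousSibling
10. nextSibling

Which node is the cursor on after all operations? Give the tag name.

Answer: head

Derivation:
After 1 (firstChild): img
After 2 (previousSibling): img (no-op, stayed)
After 3 (nextSibling): header
After 4 (nextSibling): head
After 5 (parentNode): body
After 6 (nextSibling): body (no-op, stayed)
After 7 (lastChild): div
After 8 (previousSibling): head
After 9 (previousSibling): header
After 10 (nextSibling): head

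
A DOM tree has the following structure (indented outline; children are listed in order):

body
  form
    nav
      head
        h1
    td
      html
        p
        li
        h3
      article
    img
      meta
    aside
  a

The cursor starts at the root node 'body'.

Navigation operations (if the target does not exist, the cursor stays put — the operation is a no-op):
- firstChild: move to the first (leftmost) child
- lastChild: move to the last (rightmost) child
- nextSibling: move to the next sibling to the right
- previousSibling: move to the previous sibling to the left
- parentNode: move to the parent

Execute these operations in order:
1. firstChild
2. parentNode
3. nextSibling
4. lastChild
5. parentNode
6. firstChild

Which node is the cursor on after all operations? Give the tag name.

After 1 (firstChild): form
After 2 (parentNode): body
After 3 (nextSibling): body (no-op, stayed)
After 4 (lastChild): a
After 5 (parentNode): body
After 6 (firstChild): form

Answer: form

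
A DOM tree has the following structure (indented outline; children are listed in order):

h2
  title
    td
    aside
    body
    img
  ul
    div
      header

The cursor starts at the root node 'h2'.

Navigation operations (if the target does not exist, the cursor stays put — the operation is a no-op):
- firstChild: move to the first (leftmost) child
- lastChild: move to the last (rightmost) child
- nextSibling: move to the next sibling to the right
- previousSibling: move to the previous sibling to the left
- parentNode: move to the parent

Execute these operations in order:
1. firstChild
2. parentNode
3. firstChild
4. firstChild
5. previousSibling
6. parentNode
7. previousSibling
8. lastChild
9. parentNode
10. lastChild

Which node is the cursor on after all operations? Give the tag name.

After 1 (firstChild): title
After 2 (parentNode): h2
After 3 (firstChild): title
After 4 (firstChild): td
After 5 (previousSibling): td (no-op, stayed)
After 6 (parentNode): title
After 7 (previousSibling): title (no-op, stayed)
After 8 (lastChild): img
After 9 (parentNode): title
After 10 (lastChild): img

Answer: img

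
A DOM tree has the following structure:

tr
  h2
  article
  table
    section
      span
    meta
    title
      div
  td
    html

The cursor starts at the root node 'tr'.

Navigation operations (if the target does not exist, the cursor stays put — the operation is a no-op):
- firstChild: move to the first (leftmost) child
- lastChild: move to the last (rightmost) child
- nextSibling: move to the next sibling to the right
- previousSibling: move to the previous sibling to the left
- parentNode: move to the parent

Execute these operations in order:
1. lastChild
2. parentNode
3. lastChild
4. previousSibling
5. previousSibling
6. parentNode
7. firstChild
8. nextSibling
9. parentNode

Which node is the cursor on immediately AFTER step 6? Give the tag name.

After 1 (lastChild): td
After 2 (parentNode): tr
After 3 (lastChild): td
After 4 (previousSibling): table
After 5 (previousSibling): article
After 6 (parentNode): tr

Answer: tr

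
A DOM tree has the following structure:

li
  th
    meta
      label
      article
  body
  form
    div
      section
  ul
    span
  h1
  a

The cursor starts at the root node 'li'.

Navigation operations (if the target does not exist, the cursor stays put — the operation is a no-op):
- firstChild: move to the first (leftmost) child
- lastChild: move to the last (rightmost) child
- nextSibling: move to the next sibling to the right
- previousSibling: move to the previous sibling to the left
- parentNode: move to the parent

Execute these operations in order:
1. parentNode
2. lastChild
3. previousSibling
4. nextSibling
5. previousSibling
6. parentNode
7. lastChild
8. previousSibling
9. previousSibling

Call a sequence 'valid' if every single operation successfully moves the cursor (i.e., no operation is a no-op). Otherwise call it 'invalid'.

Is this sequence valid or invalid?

Answer: invalid

Derivation:
After 1 (parentNode): li (no-op, stayed)
After 2 (lastChild): a
After 3 (previousSibling): h1
After 4 (nextSibling): a
After 5 (previousSibling): h1
After 6 (parentNode): li
After 7 (lastChild): a
After 8 (previousSibling): h1
After 9 (previousSibling): ul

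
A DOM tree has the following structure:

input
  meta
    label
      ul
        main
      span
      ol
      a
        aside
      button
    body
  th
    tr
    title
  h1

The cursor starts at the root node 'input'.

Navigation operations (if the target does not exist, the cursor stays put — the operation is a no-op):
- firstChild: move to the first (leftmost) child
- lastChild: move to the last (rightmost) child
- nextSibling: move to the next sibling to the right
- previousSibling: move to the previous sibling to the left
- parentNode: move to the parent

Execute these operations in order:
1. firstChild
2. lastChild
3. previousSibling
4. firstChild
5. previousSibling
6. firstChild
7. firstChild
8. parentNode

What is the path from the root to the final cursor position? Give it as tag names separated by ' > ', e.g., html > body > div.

After 1 (firstChild): meta
After 2 (lastChild): body
After 3 (previousSibling): label
After 4 (firstChild): ul
After 5 (previousSibling): ul (no-op, stayed)
After 6 (firstChild): main
After 7 (firstChild): main (no-op, stayed)
After 8 (parentNode): ul

Answer: input > meta > label > ul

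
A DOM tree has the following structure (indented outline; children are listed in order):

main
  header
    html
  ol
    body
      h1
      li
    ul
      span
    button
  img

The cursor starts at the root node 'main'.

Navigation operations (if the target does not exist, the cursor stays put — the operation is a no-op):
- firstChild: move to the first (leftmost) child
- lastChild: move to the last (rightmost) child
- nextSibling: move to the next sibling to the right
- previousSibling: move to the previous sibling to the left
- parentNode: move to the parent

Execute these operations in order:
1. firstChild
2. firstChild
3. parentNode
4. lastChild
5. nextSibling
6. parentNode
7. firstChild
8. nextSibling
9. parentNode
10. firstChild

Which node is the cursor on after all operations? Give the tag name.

Answer: html

Derivation:
After 1 (firstChild): header
After 2 (firstChild): html
After 3 (parentNode): header
After 4 (lastChild): html
After 5 (nextSibling): html (no-op, stayed)
After 6 (parentNode): header
After 7 (firstChild): html
After 8 (nextSibling): html (no-op, stayed)
After 9 (parentNode): header
After 10 (firstChild): html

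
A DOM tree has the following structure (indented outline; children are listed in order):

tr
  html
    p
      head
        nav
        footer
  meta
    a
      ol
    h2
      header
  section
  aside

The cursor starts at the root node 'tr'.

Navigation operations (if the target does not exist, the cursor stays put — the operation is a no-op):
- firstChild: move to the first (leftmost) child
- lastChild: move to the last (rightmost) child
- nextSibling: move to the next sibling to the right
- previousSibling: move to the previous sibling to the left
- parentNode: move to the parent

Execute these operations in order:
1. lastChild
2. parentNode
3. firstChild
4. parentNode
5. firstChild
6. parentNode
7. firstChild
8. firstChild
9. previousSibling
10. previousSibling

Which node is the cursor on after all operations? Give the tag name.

Answer: p

Derivation:
After 1 (lastChild): aside
After 2 (parentNode): tr
After 3 (firstChild): html
After 4 (parentNode): tr
After 5 (firstChild): html
After 6 (parentNode): tr
After 7 (firstChild): html
After 8 (firstChild): p
After 9 (previousSibling): p (no-op, stayed)
After 10 (previousSibling): p (no-op, stayed)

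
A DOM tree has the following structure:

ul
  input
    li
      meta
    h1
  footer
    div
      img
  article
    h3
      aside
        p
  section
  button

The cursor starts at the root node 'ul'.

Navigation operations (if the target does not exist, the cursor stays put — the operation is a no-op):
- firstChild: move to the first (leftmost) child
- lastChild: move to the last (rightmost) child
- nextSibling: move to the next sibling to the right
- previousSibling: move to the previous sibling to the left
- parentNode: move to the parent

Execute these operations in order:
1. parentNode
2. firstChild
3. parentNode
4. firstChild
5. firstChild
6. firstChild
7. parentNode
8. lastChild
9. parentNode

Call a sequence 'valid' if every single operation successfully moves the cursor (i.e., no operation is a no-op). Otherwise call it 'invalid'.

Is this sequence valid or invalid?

After 1 (parentNode): ul (no-op, stayed)
After 2 (firstChild): input
After 3 (parentNode): ul
After 4 (firstChild): input
After 5 (firstChild): li
After 6 (firstChild): meta
After 7 (parentNode): li
After 8 (lastChild): meta
After 9 (parentNode): li

Answer: invalid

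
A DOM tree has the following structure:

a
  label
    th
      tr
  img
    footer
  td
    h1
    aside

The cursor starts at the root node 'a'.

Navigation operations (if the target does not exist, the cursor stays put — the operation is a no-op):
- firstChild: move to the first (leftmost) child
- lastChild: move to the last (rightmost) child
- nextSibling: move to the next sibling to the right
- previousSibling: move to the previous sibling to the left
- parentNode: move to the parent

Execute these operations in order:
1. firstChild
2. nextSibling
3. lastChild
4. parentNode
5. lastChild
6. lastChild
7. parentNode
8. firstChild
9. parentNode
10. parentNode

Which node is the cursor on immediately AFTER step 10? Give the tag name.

After 1 (firstChild): label
After 2 (nextSibling): img
After 3 (lastChild): footer
After 4 (parentNode): img
After 5 (lastChild): footer
After 6 (lastChild): footer (no-op, stayed)
After 7 (parentNode): img
After 8 (firstChild): footer
After 9 (parentNode): img
After 10 (parentNode): a

Answer: a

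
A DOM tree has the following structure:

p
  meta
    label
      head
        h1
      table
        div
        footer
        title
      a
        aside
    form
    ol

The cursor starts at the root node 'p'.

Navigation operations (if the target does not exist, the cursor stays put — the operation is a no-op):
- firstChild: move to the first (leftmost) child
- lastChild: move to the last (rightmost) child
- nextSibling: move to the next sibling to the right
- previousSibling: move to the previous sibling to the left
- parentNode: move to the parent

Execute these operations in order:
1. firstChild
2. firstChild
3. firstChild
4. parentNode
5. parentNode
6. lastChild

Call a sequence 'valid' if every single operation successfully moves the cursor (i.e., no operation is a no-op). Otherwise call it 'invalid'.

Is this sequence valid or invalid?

Answer: valid

Derivation:
After 1 (firstChild): meta
After 2 (firstChild): label
After 3 (firstChild): head
After 4 (parentNode): label
After 5 (parentNode): meta
After 6 (lastChild): ol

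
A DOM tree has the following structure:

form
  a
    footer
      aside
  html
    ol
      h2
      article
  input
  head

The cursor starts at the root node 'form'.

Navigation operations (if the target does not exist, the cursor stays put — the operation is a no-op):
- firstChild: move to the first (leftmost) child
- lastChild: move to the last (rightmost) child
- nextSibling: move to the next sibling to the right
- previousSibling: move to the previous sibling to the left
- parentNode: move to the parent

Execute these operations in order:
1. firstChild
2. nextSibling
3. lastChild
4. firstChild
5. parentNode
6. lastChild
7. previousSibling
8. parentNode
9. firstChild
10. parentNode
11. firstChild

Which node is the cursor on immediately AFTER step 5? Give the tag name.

Answer: ol

Derivation:
After 1 (firstChild): a
After 2 (nextSibling): html
After 3 (lastChild): ol
After 4 (firstChild): h2
After 5 (parentNode): ol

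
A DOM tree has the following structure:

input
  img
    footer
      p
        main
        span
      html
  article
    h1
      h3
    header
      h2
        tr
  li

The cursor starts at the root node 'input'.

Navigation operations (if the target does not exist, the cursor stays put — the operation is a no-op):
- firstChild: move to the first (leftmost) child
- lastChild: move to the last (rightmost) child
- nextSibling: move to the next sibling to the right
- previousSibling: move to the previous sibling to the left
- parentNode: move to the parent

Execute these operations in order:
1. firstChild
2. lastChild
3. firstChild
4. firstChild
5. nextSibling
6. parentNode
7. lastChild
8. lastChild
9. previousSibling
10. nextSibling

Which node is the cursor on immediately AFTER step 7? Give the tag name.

After 1 (firstChild): img
After 2 (lastChild): footer
After 3 (firstChild): p
After 4 (firstChild): main
After 5 (nextSibling): span
After 6 (parentNode): p
After 7 (lastChild): span

Answer: span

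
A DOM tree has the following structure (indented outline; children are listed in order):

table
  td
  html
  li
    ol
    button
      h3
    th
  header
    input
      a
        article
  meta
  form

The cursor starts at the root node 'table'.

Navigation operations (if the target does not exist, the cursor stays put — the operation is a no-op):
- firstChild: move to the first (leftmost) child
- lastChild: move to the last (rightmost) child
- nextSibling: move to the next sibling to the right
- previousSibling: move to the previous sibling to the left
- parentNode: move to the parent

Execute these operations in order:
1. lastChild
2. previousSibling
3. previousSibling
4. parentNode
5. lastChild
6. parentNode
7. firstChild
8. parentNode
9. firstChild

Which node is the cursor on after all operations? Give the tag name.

After 1 (lastChild): form
After 2 (previousSibling): meta
After 3 (previousSibling): header
After 4 (parentNode): table
After 5 (lastChild): form
After 6 (parentNode): table
After 7 (firstChild): td
After 8 (parentNode): table
After 9 (firstChild): td

Answer: td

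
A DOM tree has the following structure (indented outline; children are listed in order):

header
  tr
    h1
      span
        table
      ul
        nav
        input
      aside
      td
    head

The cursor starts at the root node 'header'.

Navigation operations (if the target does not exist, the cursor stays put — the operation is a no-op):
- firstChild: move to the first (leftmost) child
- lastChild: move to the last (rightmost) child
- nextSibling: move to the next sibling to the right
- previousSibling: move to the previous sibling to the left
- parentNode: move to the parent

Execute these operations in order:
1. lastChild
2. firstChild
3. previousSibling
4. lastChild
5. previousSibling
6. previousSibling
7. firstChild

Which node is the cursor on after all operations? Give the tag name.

Answer: nav

Derivation:
After 1 (lastChild): tr
After 2 (firstChild): h1
After 3 (previousSibling): h1 (no-op, stayed)
After 4 (lastChild): td
After 5 (previousSibling): aside
After 6 (previousSibling): ul
After 7 (firstChild): nav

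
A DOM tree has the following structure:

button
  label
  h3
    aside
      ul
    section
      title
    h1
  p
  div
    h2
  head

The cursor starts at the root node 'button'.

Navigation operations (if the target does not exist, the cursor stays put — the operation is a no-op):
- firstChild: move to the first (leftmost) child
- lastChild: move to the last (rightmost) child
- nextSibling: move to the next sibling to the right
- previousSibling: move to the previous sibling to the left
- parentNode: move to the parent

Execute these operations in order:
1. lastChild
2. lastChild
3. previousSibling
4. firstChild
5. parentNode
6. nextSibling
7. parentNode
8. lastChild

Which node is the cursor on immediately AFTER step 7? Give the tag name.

Answer: button

Derivation:
After 1 (lastChild): head
After 2 (lastChild): head (no-op, stayed)
After 3 (previousSibling): div
After 4 (firstChild): h2
After 5 (parentNode): div
After 6 (nextSibling): head
After 7 (parentNode): button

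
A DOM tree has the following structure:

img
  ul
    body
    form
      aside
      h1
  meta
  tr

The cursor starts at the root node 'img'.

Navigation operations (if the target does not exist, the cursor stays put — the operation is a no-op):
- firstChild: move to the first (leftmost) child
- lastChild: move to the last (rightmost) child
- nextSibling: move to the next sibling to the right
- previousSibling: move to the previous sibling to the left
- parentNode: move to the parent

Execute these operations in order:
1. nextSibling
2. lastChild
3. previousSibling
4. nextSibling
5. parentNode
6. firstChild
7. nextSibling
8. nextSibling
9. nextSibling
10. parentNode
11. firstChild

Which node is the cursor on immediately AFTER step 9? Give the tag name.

After 1 (nextSibling): img (no-op, stayed)
After 2 (lastChild): tr
After 3 (previousSibling): meta
After 4 (nextSibling): tr
After 5 (parentNode): img
After 6 (firstChild): ul
After 7 (nextSibling): meta
After 8 (nextSibling): tr
After 9 (nextSibling): tr (no-op, stayed)

Answer: tr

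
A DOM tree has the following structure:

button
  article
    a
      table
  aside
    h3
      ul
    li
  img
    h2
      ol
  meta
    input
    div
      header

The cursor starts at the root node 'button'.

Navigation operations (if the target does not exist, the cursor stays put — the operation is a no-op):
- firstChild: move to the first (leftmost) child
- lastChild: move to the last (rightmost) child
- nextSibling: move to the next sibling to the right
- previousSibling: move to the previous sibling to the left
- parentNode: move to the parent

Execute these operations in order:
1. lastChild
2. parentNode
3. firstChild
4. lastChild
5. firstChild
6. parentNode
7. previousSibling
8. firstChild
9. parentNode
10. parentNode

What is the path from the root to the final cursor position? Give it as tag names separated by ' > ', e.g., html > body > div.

After 1 (lastChild): meta
After 2 (parentNode): button
After 3 (firstChild): article
After 4 (lastChild): a
After 5 (firstChild): table
After 6 (parentNode): a
After 7 (previousSibling): a (no-op, stayed)
After 8 (firstChild): table
After 9 (parentNode): a
After 10 (parentNode): article

Answer: button > article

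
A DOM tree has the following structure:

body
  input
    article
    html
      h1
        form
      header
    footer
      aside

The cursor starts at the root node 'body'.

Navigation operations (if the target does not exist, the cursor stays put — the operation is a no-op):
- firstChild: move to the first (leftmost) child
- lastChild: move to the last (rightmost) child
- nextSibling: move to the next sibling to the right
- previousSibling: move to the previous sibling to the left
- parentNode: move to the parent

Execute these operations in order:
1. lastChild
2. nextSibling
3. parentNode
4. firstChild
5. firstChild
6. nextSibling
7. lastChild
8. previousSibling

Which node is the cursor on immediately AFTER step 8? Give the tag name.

After 1 (lastChild): input
After 2 (nextSibling): input (no-op, stayed)
After 3 (parentNode): body
After 4 (firstChild): input
After 5 (firstChild): article
After 6 (nextSibling): html
After 7 (lastChild): header
After 8 (previousSibling): h1

Answer: h1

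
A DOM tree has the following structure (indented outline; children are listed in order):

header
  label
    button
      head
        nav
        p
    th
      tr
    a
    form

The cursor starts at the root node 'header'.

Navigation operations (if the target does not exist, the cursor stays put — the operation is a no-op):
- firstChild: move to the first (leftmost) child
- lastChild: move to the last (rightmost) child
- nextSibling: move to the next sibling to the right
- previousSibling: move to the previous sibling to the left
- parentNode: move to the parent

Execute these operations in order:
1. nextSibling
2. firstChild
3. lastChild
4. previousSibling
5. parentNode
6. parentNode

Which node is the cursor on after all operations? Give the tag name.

Answer: header

Derivation:
After 1 (nextSibling): header (no-op, stayed)
After 2 (firstChild): label
After 3 (lastChild): form
After 4 (previousSibling): a
After 5 (parentNode): label
After 6 (parentNode): header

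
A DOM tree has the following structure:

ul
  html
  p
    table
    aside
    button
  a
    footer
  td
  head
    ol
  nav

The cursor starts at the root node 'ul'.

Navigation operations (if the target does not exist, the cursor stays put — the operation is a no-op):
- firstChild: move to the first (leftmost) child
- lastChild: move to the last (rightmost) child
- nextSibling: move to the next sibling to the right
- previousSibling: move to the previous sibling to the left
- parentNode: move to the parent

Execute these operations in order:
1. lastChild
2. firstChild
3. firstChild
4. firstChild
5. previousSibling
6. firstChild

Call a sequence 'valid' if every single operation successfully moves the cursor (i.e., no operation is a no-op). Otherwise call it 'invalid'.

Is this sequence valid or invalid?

Answer: invalid

Derivation:
After 1 (lastChild): nav
After 2 (firstChild): nav (no-op, stayed)
After 3 (firstChild): nav (no-op, stayed)
After 4 (firstChild): nav (no-op, stayed)
After 5 (previousSibling): head
After 6 (firstChild): ol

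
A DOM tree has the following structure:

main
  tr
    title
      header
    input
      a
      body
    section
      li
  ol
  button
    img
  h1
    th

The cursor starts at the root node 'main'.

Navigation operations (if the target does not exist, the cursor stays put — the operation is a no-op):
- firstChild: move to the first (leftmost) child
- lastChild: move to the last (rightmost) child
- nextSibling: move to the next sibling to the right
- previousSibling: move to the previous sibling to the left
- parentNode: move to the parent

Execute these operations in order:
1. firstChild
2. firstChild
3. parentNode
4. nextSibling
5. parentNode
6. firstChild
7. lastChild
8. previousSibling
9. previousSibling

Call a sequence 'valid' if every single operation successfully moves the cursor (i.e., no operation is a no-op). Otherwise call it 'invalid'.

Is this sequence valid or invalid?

After 1 (firstChild): tr
After 2 (firstChild): title
After 3 (parentNode): tr
After 4 (nextSibling): ol
After 5 (parentNode): main
After 6 (firstChild): tr
After 7 (lastChild): section
After 8 (previousSibling): input
After 9 (previousSibling): title

Answer: valid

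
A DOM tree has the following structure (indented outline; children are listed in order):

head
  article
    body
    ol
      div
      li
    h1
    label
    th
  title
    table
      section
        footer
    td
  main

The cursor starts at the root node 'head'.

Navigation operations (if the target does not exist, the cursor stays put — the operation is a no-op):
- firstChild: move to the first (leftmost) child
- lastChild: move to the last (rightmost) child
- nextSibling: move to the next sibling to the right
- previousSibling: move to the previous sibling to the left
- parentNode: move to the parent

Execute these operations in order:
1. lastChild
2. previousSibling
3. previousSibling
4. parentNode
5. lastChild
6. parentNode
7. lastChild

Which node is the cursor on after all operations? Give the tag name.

Answer: main

Derivation:
After 1 (lastChild): main
After 2 (previousSibling): title
After 3 (previousSibling): article
After 4 (parentNode): head
After 5 (lastChild): main
After 6 (parentNode): head
After 7 (lastChild): main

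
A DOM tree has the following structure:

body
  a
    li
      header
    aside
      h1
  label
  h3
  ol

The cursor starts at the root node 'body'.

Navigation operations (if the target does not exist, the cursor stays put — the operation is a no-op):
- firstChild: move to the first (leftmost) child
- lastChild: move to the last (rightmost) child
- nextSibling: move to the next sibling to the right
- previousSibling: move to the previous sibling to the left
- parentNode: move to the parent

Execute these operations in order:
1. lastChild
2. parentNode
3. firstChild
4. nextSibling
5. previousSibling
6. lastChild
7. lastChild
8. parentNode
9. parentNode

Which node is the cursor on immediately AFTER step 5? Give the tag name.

After 1 (lastChild): ol
After 2 (parentNode): body
After 3 (firstChild): a
After 4 (nextSibling): label
After 5 (previousSibling): a

Answer: a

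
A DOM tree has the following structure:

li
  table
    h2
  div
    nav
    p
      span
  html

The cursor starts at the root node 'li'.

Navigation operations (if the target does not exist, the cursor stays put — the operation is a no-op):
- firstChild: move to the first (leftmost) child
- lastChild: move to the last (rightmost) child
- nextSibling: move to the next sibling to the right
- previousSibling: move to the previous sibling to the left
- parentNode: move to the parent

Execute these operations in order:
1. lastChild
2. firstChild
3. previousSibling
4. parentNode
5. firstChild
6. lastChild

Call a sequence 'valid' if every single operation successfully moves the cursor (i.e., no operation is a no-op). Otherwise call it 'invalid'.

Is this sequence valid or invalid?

After 1 (lastChild): html
After 2 (firstChild): html (no-op, stayed)
After 3 (previousSibling): div
After 4 (parentNode): li
After 5 (firstChild): table
After 6 (lastChild): h2

Answer: invalid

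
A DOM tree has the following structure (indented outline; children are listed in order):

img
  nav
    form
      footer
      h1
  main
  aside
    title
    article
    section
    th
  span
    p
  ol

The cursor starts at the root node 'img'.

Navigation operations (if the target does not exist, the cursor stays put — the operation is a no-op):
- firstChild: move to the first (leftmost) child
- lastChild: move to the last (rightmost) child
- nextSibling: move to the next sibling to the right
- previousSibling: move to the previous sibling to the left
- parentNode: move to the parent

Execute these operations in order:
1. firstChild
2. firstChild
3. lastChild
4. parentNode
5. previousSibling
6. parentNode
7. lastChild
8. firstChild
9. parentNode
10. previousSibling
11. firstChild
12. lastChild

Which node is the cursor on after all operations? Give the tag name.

After 1 (firstChild): nav
After 2 (firstChild): form
After 3 (lastChild): h1
After 4 (parentNode): form
After 5 (previousSibling): form (no-op, stayed)
After 6 (parentNode): nav
After 7 (lastChild): form
After 8 (firstChild): footer
After 9 (parentNode): form
After 10 (previousSibling): form (no-op, stayed)
After 11 (firstChild): footer
After 12 (lastChild): footer (no-op, stayed)

Answer: footer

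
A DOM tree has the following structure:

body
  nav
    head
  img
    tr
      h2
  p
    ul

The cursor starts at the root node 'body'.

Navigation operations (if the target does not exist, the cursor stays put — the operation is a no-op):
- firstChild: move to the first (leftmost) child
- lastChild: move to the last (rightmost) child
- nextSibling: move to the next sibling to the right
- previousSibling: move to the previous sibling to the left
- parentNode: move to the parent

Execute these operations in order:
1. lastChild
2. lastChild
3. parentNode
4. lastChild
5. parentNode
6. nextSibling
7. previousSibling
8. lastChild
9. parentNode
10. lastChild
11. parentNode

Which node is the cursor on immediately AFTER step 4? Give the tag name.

After 1 (lastChild): p
After 2 (lastChild): ul
After 3 (parentNode): p
After 4 (lastChild): ul

Answer: ul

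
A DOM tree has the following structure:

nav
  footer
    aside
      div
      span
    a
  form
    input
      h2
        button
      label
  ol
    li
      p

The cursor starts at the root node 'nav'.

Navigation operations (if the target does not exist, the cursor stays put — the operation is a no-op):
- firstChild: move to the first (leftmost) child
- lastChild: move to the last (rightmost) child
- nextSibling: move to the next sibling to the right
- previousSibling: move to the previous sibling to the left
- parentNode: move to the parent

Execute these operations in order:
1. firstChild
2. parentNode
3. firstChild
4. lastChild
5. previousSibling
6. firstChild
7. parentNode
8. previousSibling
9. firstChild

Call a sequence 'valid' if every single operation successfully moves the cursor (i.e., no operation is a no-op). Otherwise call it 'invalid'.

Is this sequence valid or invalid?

After 1 (firstChild): footer
After 2 (parentNode): nav
After 3 (firstChild): footer
After 4 (lastChild): a
After 5 (previousSibling): aside
After 6 (firstChild): div
After 7 (parentNode): aside
After 8 (previousSibling): aside (no-op, stayed)
After 9 (firstChild): div

Answer: invalid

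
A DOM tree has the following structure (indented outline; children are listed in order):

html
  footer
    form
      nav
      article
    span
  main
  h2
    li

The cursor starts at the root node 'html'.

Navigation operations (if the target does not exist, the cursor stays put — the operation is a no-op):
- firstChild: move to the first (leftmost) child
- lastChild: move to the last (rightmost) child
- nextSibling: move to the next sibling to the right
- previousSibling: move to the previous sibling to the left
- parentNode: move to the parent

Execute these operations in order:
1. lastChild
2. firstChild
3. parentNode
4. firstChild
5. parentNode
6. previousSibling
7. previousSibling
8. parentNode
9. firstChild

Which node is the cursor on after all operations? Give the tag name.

After 1 (lastChild): h2
After 2 (firstChild): li
After 3 (parentNode): h2
After 4 (firstChild): li
After 5 (parentNode): h2
After 6 (previousSibling): main
After 7 (previousSibling): footer
After 8 (parentNode): html
After 9 (firstChild): footer

Answer: footer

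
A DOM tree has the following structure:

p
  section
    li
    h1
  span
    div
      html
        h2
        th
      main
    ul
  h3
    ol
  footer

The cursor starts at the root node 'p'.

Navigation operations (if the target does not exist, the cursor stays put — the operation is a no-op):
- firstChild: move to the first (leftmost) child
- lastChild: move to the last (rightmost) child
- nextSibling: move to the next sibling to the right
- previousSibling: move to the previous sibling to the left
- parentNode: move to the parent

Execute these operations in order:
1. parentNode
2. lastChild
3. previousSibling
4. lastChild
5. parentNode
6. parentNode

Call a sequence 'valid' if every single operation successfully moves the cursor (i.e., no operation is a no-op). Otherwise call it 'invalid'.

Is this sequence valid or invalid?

Answer: invalid

Derivation:
After 1 (parentNode): p (no-op, stayed)
After 2 (lastChild): footer
After 3 (previousSibling): h3
After 4 (lastChild): ol
After 5 (parentNode): h3
After 6 (parentNode): p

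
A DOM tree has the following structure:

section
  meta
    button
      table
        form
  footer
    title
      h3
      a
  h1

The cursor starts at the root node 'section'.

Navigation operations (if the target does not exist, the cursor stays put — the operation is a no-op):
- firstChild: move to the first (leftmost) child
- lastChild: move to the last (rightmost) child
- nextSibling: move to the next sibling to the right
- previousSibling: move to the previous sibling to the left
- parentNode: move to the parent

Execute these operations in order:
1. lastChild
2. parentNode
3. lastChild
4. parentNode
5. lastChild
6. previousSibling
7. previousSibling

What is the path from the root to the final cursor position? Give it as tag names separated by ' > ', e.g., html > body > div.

Answer: section > meta

Derivation:
After 1 (lastChild): h1
After 2 (parentNode): section
After 3 (lastChild): h1
After 4 (parentNode): section
After 5 (lastChild): h1
After 6 (previousSibling): footer
After 7 (previousSibling): meta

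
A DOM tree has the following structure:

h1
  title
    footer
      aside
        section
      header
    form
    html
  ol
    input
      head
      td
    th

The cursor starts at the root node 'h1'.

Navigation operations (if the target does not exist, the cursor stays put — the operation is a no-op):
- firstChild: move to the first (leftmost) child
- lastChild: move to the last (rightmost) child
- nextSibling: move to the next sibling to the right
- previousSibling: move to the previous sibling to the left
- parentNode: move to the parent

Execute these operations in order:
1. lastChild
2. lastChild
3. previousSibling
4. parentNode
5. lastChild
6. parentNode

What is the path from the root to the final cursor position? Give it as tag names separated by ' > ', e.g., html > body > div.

After 1 (lastChild): ol
After 2 (lastChild): th
After 3 (previousSibling): input
After 4 (parentNode): ol
After 5 (lastChild): th
After 6 (parentNode): ol

Answer: h1 > ol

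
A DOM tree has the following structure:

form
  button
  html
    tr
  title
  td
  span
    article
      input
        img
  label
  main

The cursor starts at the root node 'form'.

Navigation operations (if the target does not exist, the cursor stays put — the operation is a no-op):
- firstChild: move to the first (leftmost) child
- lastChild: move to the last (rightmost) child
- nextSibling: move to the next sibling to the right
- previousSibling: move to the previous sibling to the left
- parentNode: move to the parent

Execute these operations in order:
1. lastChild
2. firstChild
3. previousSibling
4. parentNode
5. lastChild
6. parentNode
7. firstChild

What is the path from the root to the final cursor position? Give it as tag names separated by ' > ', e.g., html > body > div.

After 1 (lastChild): main
After 2 (firstChild): main (no-op, stayed)
After 3 (previousSibling): label
After 4 (parentNode): form
After 5 (lastChild): main
After 6 (parentNode): form
After 7 (firstChild): button

Answer: form > button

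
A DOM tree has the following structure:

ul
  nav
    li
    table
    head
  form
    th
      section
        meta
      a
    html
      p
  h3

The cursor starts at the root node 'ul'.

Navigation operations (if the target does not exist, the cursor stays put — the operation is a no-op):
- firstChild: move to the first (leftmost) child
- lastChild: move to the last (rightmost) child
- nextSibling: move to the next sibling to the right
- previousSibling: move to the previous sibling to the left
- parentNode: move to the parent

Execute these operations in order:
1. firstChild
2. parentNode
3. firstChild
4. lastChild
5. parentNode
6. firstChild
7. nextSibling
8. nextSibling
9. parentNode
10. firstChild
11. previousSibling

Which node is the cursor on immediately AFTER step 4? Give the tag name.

Answer: head

Derivation:
After 1 (firstChild): nav
After 2 (parentNode): ul
After 3 (firstChild): nav
After 4 (lastChild): head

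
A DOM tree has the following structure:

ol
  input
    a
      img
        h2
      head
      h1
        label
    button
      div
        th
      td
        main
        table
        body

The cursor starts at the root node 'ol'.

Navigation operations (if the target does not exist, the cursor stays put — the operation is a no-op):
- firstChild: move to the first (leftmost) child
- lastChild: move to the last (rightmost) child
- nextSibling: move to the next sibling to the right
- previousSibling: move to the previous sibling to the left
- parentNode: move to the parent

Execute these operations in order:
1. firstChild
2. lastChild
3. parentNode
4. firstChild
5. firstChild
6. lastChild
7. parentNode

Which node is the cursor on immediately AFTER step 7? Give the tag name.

After 1 (firstChild): input
After 2 (lastChild): button
After 3 (parentNode): input
After 4 (firstChild): a
After 5 (firstChild): img
After 6 (lastChild): h2
After 7 (parentNode): img

Answer: img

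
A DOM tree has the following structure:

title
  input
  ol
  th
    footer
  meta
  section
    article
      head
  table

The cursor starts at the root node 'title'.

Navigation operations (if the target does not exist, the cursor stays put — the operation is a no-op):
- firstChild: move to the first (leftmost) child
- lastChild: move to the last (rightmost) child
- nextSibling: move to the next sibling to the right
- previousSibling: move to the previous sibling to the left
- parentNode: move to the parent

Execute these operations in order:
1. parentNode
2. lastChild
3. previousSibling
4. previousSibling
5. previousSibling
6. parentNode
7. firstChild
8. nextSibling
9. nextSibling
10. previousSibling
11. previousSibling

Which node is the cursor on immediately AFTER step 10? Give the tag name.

After 1 (parentNode): title (no-op, stayed)
After 2 (lastChild): table
After 3 (previousSibling): section
After 4 (previousSibling): meta
After 5 (previousSibling): th
After 6 (parentNode): title
After 7 (firstChild): input
After 8 (nextSibling): ol
After 9 (nextSibling): th
After 10 (previousSibling): ol

Answer: ol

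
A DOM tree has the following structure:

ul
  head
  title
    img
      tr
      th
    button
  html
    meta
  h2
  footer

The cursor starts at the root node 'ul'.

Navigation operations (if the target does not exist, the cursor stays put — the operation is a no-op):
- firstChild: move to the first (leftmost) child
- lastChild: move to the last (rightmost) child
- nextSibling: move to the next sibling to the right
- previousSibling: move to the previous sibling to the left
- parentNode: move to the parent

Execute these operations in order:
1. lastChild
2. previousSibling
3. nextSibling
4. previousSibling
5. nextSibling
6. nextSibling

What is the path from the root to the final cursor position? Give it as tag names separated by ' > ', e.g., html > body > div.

Answer: ul > footer

Derivation:
After 1 (lastChild): footer
After 2 (previousSibling): h2
After 3 (nextSibling): footer
After 4 (previousSibling): h2
After 5 (nextSibling): footer
After 6 (nextSibling): footer (no-op, stayed)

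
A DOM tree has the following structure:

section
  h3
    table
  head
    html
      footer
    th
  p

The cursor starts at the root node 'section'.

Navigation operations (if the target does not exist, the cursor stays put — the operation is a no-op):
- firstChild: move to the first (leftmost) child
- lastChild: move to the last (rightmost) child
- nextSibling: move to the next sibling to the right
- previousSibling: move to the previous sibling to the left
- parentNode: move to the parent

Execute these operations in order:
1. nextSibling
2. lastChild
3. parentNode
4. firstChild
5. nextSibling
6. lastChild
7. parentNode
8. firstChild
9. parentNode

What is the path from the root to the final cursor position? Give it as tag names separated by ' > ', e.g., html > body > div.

After 1 (nextSibling): section (no-op, stayed)
After 2 (lastChild): p
After 3 (parentNode): section
After 4 (firstChild): h3
After 5 (nextSibling): head
After 6 (lastChild): th
After 7 (parentNode): head
After 8 (firstChild): html
After 9 (parentNode): head

Answer: section > head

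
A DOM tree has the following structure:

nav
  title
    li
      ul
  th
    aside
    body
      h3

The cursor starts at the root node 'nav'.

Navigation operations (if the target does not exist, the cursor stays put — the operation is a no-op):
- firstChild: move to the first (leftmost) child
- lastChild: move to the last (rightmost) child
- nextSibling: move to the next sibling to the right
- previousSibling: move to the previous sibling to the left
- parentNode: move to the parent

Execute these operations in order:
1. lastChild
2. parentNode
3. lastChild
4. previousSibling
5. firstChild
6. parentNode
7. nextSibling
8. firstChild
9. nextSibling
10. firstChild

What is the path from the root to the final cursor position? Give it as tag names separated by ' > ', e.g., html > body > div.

Answer: nav > th > body > h3

Derivation:
After 1 (lastChild): th
After 2 (parentNode): nav
After 3 (lastChild): th
After 4 (previousSibling): title
After 5 (firstChild): li
After 6 (parentNode): title
After 7 (nextSibling): th
After 8 (firstChild): aside
After 9 (nextSibling): body
After 10 (firstChild): h3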